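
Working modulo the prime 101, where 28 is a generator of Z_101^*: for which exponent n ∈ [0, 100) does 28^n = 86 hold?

13

Successive powers of 28 modulo 101:
  28^0=1  28^1=28  28^2=77  28^3=35  28^4=71  28^5=69
  28^6=13  28^7=61  28^8=92  28^9=51  28^10=14  28^11=89
  28^12=68  28^13=86
So 28^13 ≡ 86 (mod 101), giving n = 13.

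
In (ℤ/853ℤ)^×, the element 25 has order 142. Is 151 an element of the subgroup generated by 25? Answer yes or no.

151 ∈ ⟨25⟩ iff 151^142 ≡ 1 (mod 853), since |⟨25⟩| = 142.
151^142 mod 853 = 220.
Since 220 ≠ 1, 151 does not lie in the subgroup.

no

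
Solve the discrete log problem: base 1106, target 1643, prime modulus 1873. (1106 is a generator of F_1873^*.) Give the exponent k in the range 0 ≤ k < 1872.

1142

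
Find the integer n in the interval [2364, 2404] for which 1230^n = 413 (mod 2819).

2377

Compute 1230^2364 mod 2819 = 2762, then multiply by 1230 repeatedly:
  1230^2364=2762  1230^2365=365  1230^2366=729  1230^2367=228  1230^2368=1359
  1230^2369=2722  1230^2370=1907  1230^2371=202  1230^2372=388  1230^2373=829
  1230^2374=2011  1230^2375=1267  1230^2376=2322  1230^2377=413
Found 413 at exponent 2377.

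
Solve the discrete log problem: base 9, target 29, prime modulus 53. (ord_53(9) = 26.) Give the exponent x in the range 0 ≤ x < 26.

Successive powers of 9 modulo 53:
  9^0=1  9^1=9  9^2=28  9^3=40  9^4=42  9^5=7
  9^6=10  9^7=37  9^8=15  9^9=29
So 9^9 ≡ 29 (mod 53), giving x = 9.

9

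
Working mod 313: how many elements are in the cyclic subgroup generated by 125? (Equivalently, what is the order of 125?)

The order of 125 must divide p − 1 = 312 = 2^3 · 3 · 13.
Divisors: 1, 2, 3, 4, 6, 8, 12, 13, 24, 26, 39, 52, 78, 104, 156, 312.
Check each in increasing order: 125^1 ≡ 125;  125^2 ≡ 288;  125^3 ≡ 5;  125^4 ≡ 312;  125^6 ≡ 25;  125^8 ≡ 1.
Smallest exponent giving 1 is 8.

8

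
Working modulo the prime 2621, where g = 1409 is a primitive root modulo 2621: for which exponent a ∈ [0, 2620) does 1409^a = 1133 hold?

Baby-step giant-step with m = ceil(sqrt(2620)) = 52.
Baby table (1409^j mod 2621 for j=0..51):
  0:1  1:1409  2:1184  3:1300  4:2242  5:673  6:2076  7:48
  8:2107  9:1791  10:2117  11:155  12:852  13:50  14:2304  15:1538
  16:2096  17:2018  18:2198  19:1581  20:2400  21:510  22:436  23:1010
  24:2508  25:664  26:2500  27:2497  28:891  29:2581  30:1302  31:2439
  32:420  33:2055  34:1911  35:832  36:701  37:2213  38:1748  39:1813
  40:1663  41:2614  42:621  43:2196  44:1384  45:32  46:531  47:1194
  48:2285  49:977  50:568  51:907
Giant step factor: 1409^(-52) ≡ 401 (mod 2621).
Scan 1133·401^i mod 2621 for i = 0, 1, …:
  i=0: 1133   i=1: 900   i=2: 1823   i=3: 2385
  i=4: 2341   i=5: 423   i=6: 1879   i=7: 1252
  i=8: 1441   i=9: 1221     …   i=29: 414
  i=30: 891
Match at i=30, j=28: a = 30·52 + 28 = 1588.

1588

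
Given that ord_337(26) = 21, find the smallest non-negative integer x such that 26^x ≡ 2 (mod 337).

2

Successive powers of 26 modulo 337:
  26^0=1  26^1=26  26^2=2
So 26^2 ≡ 2 (mod 337), giving x = 2.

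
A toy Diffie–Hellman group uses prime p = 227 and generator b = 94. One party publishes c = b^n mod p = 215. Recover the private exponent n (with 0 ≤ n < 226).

203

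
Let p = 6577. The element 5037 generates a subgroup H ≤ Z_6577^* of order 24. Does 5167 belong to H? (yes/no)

no

5167 ∈ ⟨5037⟩ iff 5167^24 ≡ 1 (mod 6577), since |⟨5037⟩| = 24.
5167^24 mod 6577 = 2521.
Since 2521 ≠ 1, 5167 does not lie in the subgroup.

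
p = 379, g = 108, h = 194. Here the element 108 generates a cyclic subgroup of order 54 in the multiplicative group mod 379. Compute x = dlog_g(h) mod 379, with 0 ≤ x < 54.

51

Baby-step giant-step with m = ceil(sqrt(54)) = 8.
Baby table (108^j mod 379 for j=0..7):
  0:1  1:108  2:294  3:295  4:24  5:318  6:234  7:258
Giant step factor: 108^(-8) ≡ 177 (mod 379).
Scan 194·177^i mod 379 for i = 0, 1, …:
  i=0: 194   i=1: 228   i=2: 182   i=3: 378
  i=4: 202   i=5: 128   i=6: 295
Match at i=6, j=3: x = 6·8 + 3 = 51.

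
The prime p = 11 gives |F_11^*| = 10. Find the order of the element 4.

5

The order of 4 must divide p − 1 = 10 = 2 · 5.
Divisors: 1, 2, 5, 10.
Check each in increasing order: 4^1 ≡ 4;  4^2 ≡ 5;  4^5 ≡ 1.
Smallest exponent giving 1 is 5.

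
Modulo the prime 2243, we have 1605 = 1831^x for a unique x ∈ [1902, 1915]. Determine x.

1903

Compute 1831^1902 mod 2243 = 2103, then multiply by 1831 repeatedly:
  1831^1902=2103  1831^1903=1605
Found 1605 at exponent 1903.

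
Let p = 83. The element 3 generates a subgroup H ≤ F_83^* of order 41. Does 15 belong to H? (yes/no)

no

15 ∈ ⟨3⟩ iff 15^41 ≡ 1 (mod 83), since |⟨3⟩| = 41.
15^41 mod 83 = 82.
Since 82 ≠ 1, 15 does not lie in the subgroup.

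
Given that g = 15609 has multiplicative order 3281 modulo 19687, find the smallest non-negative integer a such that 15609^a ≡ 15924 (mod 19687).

1463

Baby-step giant-step with m = ceil(sqrt(3281)) = 58.
Baby table (15609^j mod 19687 for j=0..57):
  0:1  1:15609  2:14256  3:19430  4:4635  5:17677  6:6988  7:9712
  8:4708  9:15288  10:4265  11:10638  12:8384  13:6367  14:2527  15:10882
  16:17389  17:232  18:18567  19:19663  20:19124  21:12222  22:6168  23:6882
  24:8866  25:9471  26:3156  27:5130  28:7141  29:15762  30:619  31:15341
  32:4688  33:18100  34:14450  35:15778  36:14119  37:7193  38:576  39:13512
  40:1977  41:9464  42:12015  43:3773  44:8940  45:3004  46:14689  47:5799
  48:15452  49:4831  50:5869  51:5610  52:18401  53:7566  54:15068  55:15510
  56:4551  57:5863
Giant step factor: 15609^(-58) ≡ 11129 (mod 19687).
Scan 15924·11129^i mod 19687 for i = 0, 1, …:
  i=0: 15924   i=1: 15509   i=2: 3732   i=3: 13545
  i=4: 18633   i=5: 3486   i=6: 12304   i=7: 8131
  i=8: 8447   i=9: 1238     …   i=24: 11177
  i=25: 6367
Match at i=25, j=13: a = 25·58 + 13 = 1463.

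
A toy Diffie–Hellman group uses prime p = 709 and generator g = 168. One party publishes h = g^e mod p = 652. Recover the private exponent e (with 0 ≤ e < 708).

Baby-step giant-step with m = ceil(sqrt(708)) = 27.
Baby table (168^j mod 709 for j=0..26):
  0:1  1:168  2:573  3:549  4:62  5:490  6:76  7:6
  8:299  9:602  10:458  11:372  12:104  13:456  14:36  15:376
  16:67  17:621  18:105  19:624  20:609  21:216  22:129  23:402
  24:181  25:630  26:199
Giant step factor: 168^(-27) ≡ 696 (mod 709).
Scan 652·696^i mod 709 for i = 0, 1, …:
  i=0: 652   i=1: 32   i=2: 293   i=3: 445
  i=4: 596   i=5: 51   i=6: 46   i=7: 111
  i=8: 684   i=9: 325     …   i=24: 654
  i=25: 6
Match at i=25, j=7: e = 25·27 + 7 = 682.

682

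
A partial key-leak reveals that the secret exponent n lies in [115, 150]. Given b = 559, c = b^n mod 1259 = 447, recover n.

122

Compute 559^115 mod 1259 = 640, then multiply by 559 repeatedly:
  559^115=640  559^116=204  559^117=726  559^118=436  559^119=737
  559^120=290  559^121=958  559^122=447
Found 447 at exponent 122.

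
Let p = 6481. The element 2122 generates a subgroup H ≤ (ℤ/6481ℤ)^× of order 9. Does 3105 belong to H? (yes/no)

yes

3105 ∈ ⟨2122⟩ iff 3105^9 ≡ 1 (mod 6481), since |⟨2122⟩| = 9.
3105^9 mod 6481 = 1.
Since 1 = 1, 3105 lies in the subgroup.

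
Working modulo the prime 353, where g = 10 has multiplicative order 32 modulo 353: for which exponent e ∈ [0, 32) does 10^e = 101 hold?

5

Successive powers of 10 modulo 353:
  10^0=1  10^1=10  10^2=100  10^3=294  10^4=116  10^5=101
So 10^5 ≡ 101 (mod 353), giving e = 5.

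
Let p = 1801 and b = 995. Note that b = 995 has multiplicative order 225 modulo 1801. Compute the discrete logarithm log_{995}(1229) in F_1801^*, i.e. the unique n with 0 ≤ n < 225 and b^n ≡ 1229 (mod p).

Baby-step giant-step with m = ceil(sqrt(225)) = 15.
Baby table (995^j mod 1801 for j=0..14):
  0:1  1:995  2:1276  3:1716  4:72  5:1401  6:21  7:1084
  8:1582  9:16  10:1512  11:605  12:441  13:1152  14:804
Giant step factor: 995^(-15) ≡ 1667 (mod 1801).
Scan 1229·1667^i mod 1801 for i = 0, 1, …:
  i=0: 1229   i=1: 1006   i=2: 271   i=3: 1507
  i=4: 1575   i=5: 1468   i=6: 1398   i=7: 1773
  i=8: 150   i=9: 1512
Match at i=9, j=10: n = 9·15 + 10 = 145.

145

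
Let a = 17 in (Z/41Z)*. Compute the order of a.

The order of 17 must divide p − 1 = 40 = 2^3 · 5.
Divisors: 1, 2, 4, 5, 8, 10, 20, 40.
Check each in increasing order: 17^1 ≡ 17;  17^2 ≡ 2;  17^4 ≡ 4;  17^5 ≡ 27;  17^8 ≡ 16;  17^10 ≡ 32;  17^20 ≡ 40;  17^40 ≡ 1.
Smallest exponent giving 1 is 40.

40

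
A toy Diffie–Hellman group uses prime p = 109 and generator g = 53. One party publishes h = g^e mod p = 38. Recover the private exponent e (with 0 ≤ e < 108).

60

Baby-step giant-step with m = ceil(sqrt(108)) = 11.
Baby table (53^j mod 109 for j=0..10):
  0:1  1:53  2:84  3:92  4:80  5:98  6:71  7:57
  8:78  9:101  10:12
Giant step factor: 53^(-11) ≡ 6 (mod 109).
Scan 38·6^i mod 109 for i = 0, 1, …:
  i=0: 38   i=1: 10   i=2: 60   i=3: 33
  i=4: 89   i=5: 98
Match at i=5, j=5: e = 5·11 + 5 = 60.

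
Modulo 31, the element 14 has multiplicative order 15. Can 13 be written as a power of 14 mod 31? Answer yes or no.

no

13 ∈ ⟨14⟩ iff 13^15 ≡ 1 (mod 31), since |⟨14⟩| = 15.
13^15 mod 31 = 30.
Since 30 ≠ 1, 13 does not lie in the subgroup.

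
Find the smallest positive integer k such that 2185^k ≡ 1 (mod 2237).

The order of 2185 must divide p − 1 = 2236 = 2^2 · 13 · 43.
Divisors: 1, 2, 4, 13, 26, 43, 52, 86, 172, 559, 1118, 2236.
Check each in increasing order: 2185^1 ≡ 2185;  2185^2 ≡ 467;  2185^4 ≡ 1100;  2185^13 ≡ 1524;  2185^26 ≡ 570;  2185^43 ≡ 28;  2185^52 ≡ 535;  2185^86 ≡ 784;  2185^172 ≡ 1718;  2185^559 ≡ 2236;  2185^1118 ≡ 1.
Smallest exponent giving 1 is 1118.

1118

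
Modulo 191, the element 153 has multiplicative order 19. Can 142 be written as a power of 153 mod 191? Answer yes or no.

no

⟨153⟩ has order 19; its elements mod 191 are {1, 5, 6, 25, 30, 32, 36, 52, 69, 107, 121, 125, 136, 150, 153, 154, 160, 177, 180}.
142 is not in this set.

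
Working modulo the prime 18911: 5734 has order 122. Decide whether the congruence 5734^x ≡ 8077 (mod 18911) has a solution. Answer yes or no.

8077 ∈ ⟨5734⟩ iff 8077^122 ≡ 1 (mod 18911), since |⟨5734⟩| = 122.
8077^122 mod 18911 = 1.
Since 1 = 1, 8077 lies in the subgroup.

yes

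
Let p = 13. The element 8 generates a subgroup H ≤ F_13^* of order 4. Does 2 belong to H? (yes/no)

⟨8⟩ has order 4; its elements mod 13 are {1, 5, 8, 12}.
2 is not in this set.

no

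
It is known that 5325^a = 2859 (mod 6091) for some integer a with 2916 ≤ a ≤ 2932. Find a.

2918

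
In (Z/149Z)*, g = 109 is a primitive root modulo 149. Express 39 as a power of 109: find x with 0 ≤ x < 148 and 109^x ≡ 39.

Baby-step giant-step with m = ceil(sqrt(148)) = 13.
Baby table (109^j mod 149 for j=0..12):
  0:1  1:109  2:110  3:70  4:31  5:101  6:132  7:84
  8:67  9:2  10:69  11:71  12:140
Giant step factor: 109^(-13) ≡ 137 (mod 149).
Scan 39·137^i mod 149 for i = 0, 1, …:
  i=0: 39   i=1: 128   i=2: 103   i=3: 105
  i=4: 81   i=5: 71
Match at i=5, j=11: x = 5·13 + 11 = 76.

76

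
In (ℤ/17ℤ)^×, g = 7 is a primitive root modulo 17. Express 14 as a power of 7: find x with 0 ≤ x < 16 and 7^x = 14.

11

Successive powers of 7 modulo 17:
  7^0=1  7^1=7  7^2=15  7^3=3  7^4=4  7^5=11
  7^6=9  7^7=12  7^8=16  7^9=10  7^10=2  7^11=14
So 7^11 ≡ 14 (mod 17), giving x = 11.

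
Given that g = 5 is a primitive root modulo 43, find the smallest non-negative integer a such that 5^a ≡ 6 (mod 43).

28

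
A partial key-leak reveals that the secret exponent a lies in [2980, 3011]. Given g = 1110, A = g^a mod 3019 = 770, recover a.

2997

Compute 1110^2980 mod 3019 = 3017, then multiply by 1110 repeatedly:
  1110^2980=3017  1110^2981=799  1110^2982=2323  1110^2983=304  1110^2984=2331
  1110^2985=127  1110^2986=2096  1110^2987=1930  1110^2988=1829  1110^2989=1422
  1110^2990=2502  1110^2991=2759  1110^2992=1224  1110^2993=90  1110^2994=273
  1110^2995=1130  1110^2996=1415  1110^2997=770
Found 770 at exponent 2997.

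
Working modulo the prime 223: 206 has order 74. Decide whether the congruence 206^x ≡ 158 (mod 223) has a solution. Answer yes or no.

no

158 ∈ ⟨206⟩ iff 158^74 ≡ 1 (mod 223), since |⟨206⟩| = 74.
158^74 mod 223 = 39.
Since 39 ≠ 1, 158 does not lie in the subgroup.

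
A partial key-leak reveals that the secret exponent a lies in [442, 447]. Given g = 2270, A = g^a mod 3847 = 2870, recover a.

Compute 2270^442 mod 3847 = 2968, then multiply by 2270 repeatedly:
  2270^442=2968  2270^443=1263  2270^444=995  2270^445=461  2270^446=86
  2270^447=2870
Found 2870 at exponent 447.

447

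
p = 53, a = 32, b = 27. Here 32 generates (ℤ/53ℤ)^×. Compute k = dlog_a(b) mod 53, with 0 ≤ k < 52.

31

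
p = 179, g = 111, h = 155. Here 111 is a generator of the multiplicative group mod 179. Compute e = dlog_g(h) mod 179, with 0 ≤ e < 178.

Baby-step giant-step with m = ceil(sqrt(178)) = 14.
Baby table (111^j mod 179 for j=0..13):
  0:1  1:111  2:149  3:71  4:5  5:18  6:29  7:176
  8:25  9:90  10:145  11:164  12:125  13:92
Giant step factor: 111^(-14) ≡ 20 (mod 179).
Scan 155·20^i mod 179 for i = 0, 1, …:
  i=0: 155   i=1: 57   i=2: 66   i=3: 67
  i=4: 87   i=5: 129   i=6: 74   i=7: 48
  i=8: 65   i=9: 47   i=10: 45   i=11: 5
Match at i=11, j=4: e = 11·14 + 4 = 158.

158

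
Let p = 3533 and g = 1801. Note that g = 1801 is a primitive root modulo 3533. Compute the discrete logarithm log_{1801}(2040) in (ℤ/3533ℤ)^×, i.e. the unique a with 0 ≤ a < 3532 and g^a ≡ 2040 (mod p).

2600

Baby-step giant-step with m = ceil(sqrt(3532)) = 60.
Baby table (1801^j mod 3533 for j=0..59):
  0:1  1:1801  2:307  3:1759  4:2391  5:2997  6:2706  7:1499
  8:487  9:903  10:1123  11:1647  12:2060  13:410  14:13  15:2215
  16:458  17:1669  18:2819  19:98  20:3381  21:1822  22:2798  23:1140
  24:467  25:213  26:2049  27:1797  28:169  29:531  30:2421  31:499
  32:1317  33:1274  34:1557  35:2488  36:1044  37:688  38:2538  39:2769
  40:1906  41:2163  42:2197  43:3370  44:3209  45:2954  46:2989  47:2430
  48:2576  49:547  50:2973  51:1878  52:1197  53:667  54:47  55:3388
  56:297  57:1414  58:2854  59:3072
Giant step factor: 1801^(-60) ≡ 2944 (mod 3533).
Scan 2040·2944^i mod 3533 for i = 0, 1, …:
  i=0: 2040   i=1: 3193   i=2: 2412   i=3: 3131
  i=4: 67   i=5: 2933   i=6: 100   i=7: 1161
  i=8: 1573   i=9: 2682     …   i=42: 912
  i=43: 3381
Match at i=43, j=20: a = 43·60 + 20 = 2600.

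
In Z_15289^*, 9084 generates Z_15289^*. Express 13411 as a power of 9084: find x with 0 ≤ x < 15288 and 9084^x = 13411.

14428

Baby-step giant-step with m = ceil(sqrt(15288)) = 124.
Baby table (9084^j mod 15289 for j=0..123):
  0:1  1:9084  2:4323  3:7980  4:5171  5:5556  6:1715  7:14858
  8:14069  9:2045  10:645  11:3493  12:5737  13:9996  14:2293  15:5994
  16:5367  17:12496  18:8128  19:4171  20:3222  21:5502  22:427  23:10751
  24:11241  25:13302  26:6401  27:2617  28:13722  29:14720  30:14175  31:1742
  32:213  33:8478  34:3459  35:2661  36:615  37:6175  38:13648  39:15220
  40:53  41:7493  42:15073  43:10137  44:14150  45:3977  46:14450  47:7735
  48:11785  49:1362  50:3607  51:1661  52:13570  53:9962  54:14506  55:11902
  56:9249  57:4861  58:2692  59:7017  60:2587  61:1115  62:7342  63:4110
  64:14791  65:1712  66:2895  67:1100  68:8683  69:421  70:2114  71:592
  72:11289  73:5953  74:15148  75:3432  76:2017  77:6206  78:4761  79:11632
  80:2809  81:14904  82:3841  83:2146  84:789  85:12024  86:1400  87:12441
  88:13045  89:11030  90:7703  91:11588  92:627  93:8160  94:4368  95:3957
  96:949  97:13009  98:5075  99:4965  100:14799  101:13228  102:6901  103:3784
  104:4184  105:14291  106:545  107:12433  108:1529  109:7024  110:5019  111:798
  112:2046  113:9729  114:7816  115:13717  116:15167  117:7849  118:7709  119:4936
  120:11276  121:10173  122:4816  123:6715
Giant step factor: 9084^(-124) ≡ 1544 (mod 15289).
Scan 13411·1544^i mod 15289 for i = 0, 1, …:
  i=0: 13411   i=1: 5278   i=2: 195   i=3: 10589
  i=4: 5475   i=5: 13872   i=6: 13768   i=7: 6082
  i=8: 3162   i=9: 4937     …   i=115: 10961
  i=116: 14150
Match at i=116, j=44: x = 116·124 + 44 = 14428.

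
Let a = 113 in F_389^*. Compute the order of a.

The order of 113 must divide p − 1 = 388 = 2^2 · 97.
Divisors: 1, 2, 4, 97, 194, 388.
Check each in increasing order: 113^1 ≡ 113;  113^2 ≡ 321;  113^4 ≡ 345;  113^97 ≡ 1.
Smallest exponent giving 1 is 97.

97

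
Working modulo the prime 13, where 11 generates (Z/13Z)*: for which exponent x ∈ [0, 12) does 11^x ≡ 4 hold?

Successive powers of 11 modulo 13:
  11^0=1  11^1=11  11^2=4
So 11^2 ≡ 4 (mod 13), giving x = 2.

2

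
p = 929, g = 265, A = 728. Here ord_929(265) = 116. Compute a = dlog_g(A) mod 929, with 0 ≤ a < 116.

114

Baby-step giant-step with m = ceil(sqrt(116)) = 11.
Baby table (265^j mod 929 for j=0..10):
  0:1  1:265  2:550  3:826  4:575  5:19  6:390  7:231
  8:830  9:706  10:361
Giant step factor: 265^(-11) ≡ 380 (mod 929).
Scan 728·380^i mod 929 for i = 0, 1, …:
  i=0: 728   i=1: 727   i=2: 347   i=3: 871
  i=4: 256   i=5: 664   i=6: 561   i=7: 439
  i=8: 529   i=9: 356   i=10: 575
Match at i=10, j=4: a = 10·11 + 4 = 114.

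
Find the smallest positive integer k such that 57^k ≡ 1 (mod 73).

The order of 57 must divide p − 1 = 72 = 2^3 · 3^2.
Divisors: 1, 2, 3, 4, 6, 8, 9, 12, 18, 24, 36, 72.
Check each in increasing order: 57^1 ≡ 57;  57^2 ≡ 37;  57^3 ≡ 65;  57^4 ≡ 55;  57^6 ≡ 64;  57^8 ≡ 32;  57^9 ≡ 72;  57^12 ≡ 8;  57^18 ≡ 1.
Smallest exponent giving 1 is 18.

18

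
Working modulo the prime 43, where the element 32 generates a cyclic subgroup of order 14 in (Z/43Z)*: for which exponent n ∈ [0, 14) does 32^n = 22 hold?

11

Successive powers of 32 modulo 43:
  32^0=1  32^1=32  32^2=35  32^3=2  32^4=21  32^5=27
  32^6=4  32^7=42  32^8=11  32^9=8  32^10=41  32^11=22
So 32^11 ≡ 22 (mod 43), giving n = 11.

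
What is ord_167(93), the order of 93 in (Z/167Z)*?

83

The order of 93 must divide p − 1 = 166 = 2 · 83.
Divisors: 1, 2, 83, 166.
Check each in increasing order: 93^1 ≡ 93;  93^2 ≡ 132;  93^83 ≡ 1.
Smallest exponent giving 1 is 83.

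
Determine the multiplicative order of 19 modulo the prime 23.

22

The order of 19 must divide p − 1 = 22 = 2 · 11.
Divisors: 1, 2, 11, 22.
Check each in increasing order: 19^1 ≡ 19;  19^2 ≡ 16;  19^11 ≡ 22;  19^22 ≡ 1.
Smallest exponent giving 1 is 22.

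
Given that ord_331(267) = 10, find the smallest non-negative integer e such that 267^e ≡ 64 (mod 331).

6

Successive powers of 267 modulo 331:
  267^0=1  267^1=267  267^2=124  267^3=8  267^4=150  267^5=330
  267^6=64
So 267^6 ≡ 64 (mod 331), giving e = 6.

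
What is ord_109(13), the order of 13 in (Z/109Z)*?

108

The order of 13 must divide p − 1 = 108 = 2^2 · 3^3.
Divisors: 1, 2, 3, 4, 6, 9, 12, 18, 27, 36, 54, 108.
Check each in increasing order: 13^1 ≡ 13;  13^2 ≡ 60;  13^3 ≡ 17;  13^4 ≡ 3;  13^6 ≡ 71;  13^9 ≡ 8;  13^12 ≡ 27;  13^18 ≡ 64;  13^27 ≡ 76;  13^36 ≡ 63;  13^54 ≡ 108;  13^108 ≡ 1.
Smallest exponent giving 1 is 108.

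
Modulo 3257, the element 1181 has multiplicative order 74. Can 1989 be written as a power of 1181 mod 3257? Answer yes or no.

1989 ∈ ⟨1181⟩ iff 1989^74 ≡ 1 (mod 3257), since |⟨1181⟩| = 74.
1989^74 mod 3257 = 1.
Since 1 = 1, 1989 lies in the subgroup.

yes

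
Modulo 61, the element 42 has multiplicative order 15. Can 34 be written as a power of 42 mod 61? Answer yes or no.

yes

34 ∈ ⟨42⟩ iff 34^15 ≡ 1 (mod 61), since |⟨42⟩| = 15.
34^15 mod 61 = 1.
Since 1 = 1, 34 lies in the subgroup.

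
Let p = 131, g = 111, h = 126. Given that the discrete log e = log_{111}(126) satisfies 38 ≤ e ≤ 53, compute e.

47

Compute 111^38 mod 131 = 16, then multiply by 111 repeatedly:
  111^38=16  111^39=73  111^40=112  111^41=118  111^42=129
  111^43=40  111^44=117  111^45=18  111^46=33  111^47=126
Found 126 at exponent 47.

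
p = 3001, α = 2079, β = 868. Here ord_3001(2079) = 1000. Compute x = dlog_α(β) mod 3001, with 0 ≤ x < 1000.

Baby-step giant-step with m = ceil(sqrt(1000)) = 32.
Baby table (2079^j mod 3001 for j=0..31):
  0:1  1:2079  2:801  3:2725  4:2388  5:998  6:1151  7:1132
  8:644  9:430  10:2673  11:2316  12:1360  13:498  14:2998  15:2766
  16:598  17:828  18:1839  19:7  20:2549  21:2606  22:1069  23:1711
  24:984  25:2055  26:1922  27:1507  28:9  29:705  30:1207  31:517
Giant step factor: 2079^(-32) ≡ 2902 (mod 3001).
Scan 868·2902^i mod 3001 for i = 0, 1, …:
  i=0: 868   i=1: 1097   i=2: 2434   i=3: 2115
  i=4: 685   i=5: 1208   i=6: 448   i=7: 663
  i=8: 385   i=9: 898     …   i=18: 1662
  i=19: 517
Match at i=19, j=31: x = 19·32 + 31 = 639.

639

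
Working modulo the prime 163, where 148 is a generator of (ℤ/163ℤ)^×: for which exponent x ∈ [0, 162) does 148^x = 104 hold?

Baby-step giant-step with m = ceil(sqrt(162)) = 13.
Baby table (148^j mod 163 for j=0..12):
  0:1  1:148  2:62  3:48  4:95  5:42  6:22  7:159
  8:60  9:78  10:134  11:109  12:158
Giant step factor: 148^(-13) ≡ 50 (mod 163).
Scan 104·50^i mod 163 for i = 0, 1, …:
  i=0: 104   i=1: 147   i=2: 15   i=3: 98
  i=4: 10   i=5: 11   i=6: 61   i=7: 116
  i=8: 95
Match at i=8, j=4: x = 8·13 + 4 = 108.

108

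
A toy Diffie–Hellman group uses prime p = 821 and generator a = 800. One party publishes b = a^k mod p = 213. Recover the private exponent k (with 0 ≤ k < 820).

311

Baby-step giant-step with m = ceil(sqrt(820)) = 29.
Baby table (800^j mod 821 for j=0..28):
  0:1  1:800  2:441  3:591  4:725  5:374  6:356  7:734
  8:185  9:220  10:306  11:142  12:302  13:226  14:180  15:325
  16:564  17:471  18:782  19:819  20:42  21:760  22:460  23:192
  24:73  25:109  26:174  27:451  28:381
Giant step factor: 800^(-29) ≡ 55 (mod 821).
Scan 213·55^i mod 821 for i = 0, 1, …:
  i=0: 213   i=1: 221   i=2: 661   i=3: 231
  i=4: 390   i=5: 104   i=6: 794   i=7: 157
  i=8: 425   i=9: 387   i=10: 760
Match at i=10, j=21: k = 10·29 + 21 = 311.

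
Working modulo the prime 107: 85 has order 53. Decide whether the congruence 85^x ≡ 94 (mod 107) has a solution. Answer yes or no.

94 ∈ ⟨85⟩ iff 94^53 ≡ 1 (mod 107), since |⟨85⟩| = 53.
94^53 mod 107 = 106.
Since 106 ≠ 1, 94 does not lie in the subgroup.

no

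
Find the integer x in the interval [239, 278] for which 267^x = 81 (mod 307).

Compute 267^239 mod 307 = 92, then multiply by 267 repeatedly:
  267^239=92  267^240=4  267^241=147  267^242=260  267^243=38
  267^244=15  267^245=14  267^246=54  267^247=296  267^248=133
  267^249=206  267^250=49  267^251=189  267^252=115  267^253=5
  267^254=107  267^255=18  267^256=201  267^257=249  267^258=171
  267^259=221  267^260=63  267^261=243  267^262=104  267^263=138
  267^264=6  267^265=67  267^266=83  267^267=57  267^268=176
  267^269=21  267^270=81
Found 81 at exponent 270.

270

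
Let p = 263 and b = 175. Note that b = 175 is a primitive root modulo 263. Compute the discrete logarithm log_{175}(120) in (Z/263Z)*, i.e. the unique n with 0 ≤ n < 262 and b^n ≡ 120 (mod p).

Baby-step giant-step with m = ceil(sqrt(262)) = 17.
Baby table (175^j mod 263 for j=0..16):
  0:1  1:175  2:117  3:224  4:13  5:171  6:206  7:19
  8:169  9:119  10:48  11:247  12:93  13:232  14:98  15:55
  16:157
Giant step factor: 175^(-17) ≡ 201 (mod 263).
Scan 120·201^i mod 263 for i = 0, 1, …:
  i=0: 120   i=1: 187   i=2: 241   i=3: 49
  i=4: 118   i=5: 48
Match at i=5, j=10: n = 5·17 + 10 = 95.

95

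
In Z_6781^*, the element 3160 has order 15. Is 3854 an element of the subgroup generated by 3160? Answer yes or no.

yes

⟨3160⟩ has order 15; its elements mod 6781 are {1, 811, 1296, 1517, 2530, 2926, 3160, 3657, 3854, 3968, 4709, 6323, 6334, 6417, 6745}.
3854 is in this set.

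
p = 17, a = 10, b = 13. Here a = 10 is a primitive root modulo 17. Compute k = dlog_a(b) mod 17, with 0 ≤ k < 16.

Successive powers of 10 modulo 17:
  10^0=1  10^1=10  10^2=15  10^3=14  10^4=4  10^5=6
  10^6=9  10^7=5  10^8=16  10^9=7  10^10=2  10^11=3
  10^12=13
So 10^12 ≡ 13 (mod 17), giving k = 12.

12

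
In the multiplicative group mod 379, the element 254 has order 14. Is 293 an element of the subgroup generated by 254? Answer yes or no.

⟨254⟩ has order 14; its elements mod 379 are {1, 86, 94, 119, 125, 138, 184, 195, 241, 254, 260, 285, 293, 378}.
293 is in this set.

yes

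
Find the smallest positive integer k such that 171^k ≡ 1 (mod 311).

The order of 171 must divide p − 1 = 310 = 2 · 5 · 31.
Divisors: 1, 2, 5, 10, 31, 62, 155, 310.
Check each in increasing order: 171^1 ≡ 171;  171^2 ≡ 7;  171^5 ≡ 293;  171^10 ≡ 13;  171^31 ≡ 310;  171^62 ≡ 1.
Smallest exponent giving 1 is 62.

62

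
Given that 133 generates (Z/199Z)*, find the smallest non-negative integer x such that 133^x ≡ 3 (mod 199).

Baby-step giant-step with m = ceil(sqrt(198)) = 15.
Baby table (133^j mod 199 for j=0..14):
  0:1  1:133  2:177  3:59  4:86  5:95  6:98  7:99
  8:33  9:11  10:70  11:156  12:52  13:150  14:50
Giant step factor: 133^(-15) ≡ 12 (mod 199).
Scan 3·12^i mod 199 for i = 0, 1, …:
  i=0: 3   i=1: 36   i=2: 34   i=3: 10
  i=4: 120   i=5: 47   i=6: 166   i=7: 2
  i=8: 24   i=9: 89   i=10: 73   i=11: 80
  i=12: 164   i=13: 177
Match at i=13, j=2: x = 13·15 + 2 = 197.

197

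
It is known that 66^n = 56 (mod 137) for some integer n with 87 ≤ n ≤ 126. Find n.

112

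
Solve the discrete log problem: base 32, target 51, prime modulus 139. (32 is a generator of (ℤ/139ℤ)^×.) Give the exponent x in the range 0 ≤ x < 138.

Successive powers of 32 modulo 139:
  32^0=1  32^1=32  32^2=51
So 32^2 ≡ 51 (mod 139), giving x = 2.

2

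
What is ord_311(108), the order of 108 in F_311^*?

155

The order of 108 must divide p − 1 = 310 = 2 · 5 · 31.
Divisors: 1, 2, 5, 10, 31, 62, 155, 310.
Check each in increasing order: 108^1 ≡ 108;  108^2 ≡ 157;  108^5 ≡ 243;  108^10 ≡ 270;  108^31 ≡ 6;  108^62 ≡ 36;  108^155 ≡ 1.
Smallest exponent giving 1 is 155.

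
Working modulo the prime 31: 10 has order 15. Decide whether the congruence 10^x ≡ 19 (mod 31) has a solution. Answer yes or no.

yes

⟨10⟩ has order 15; its elements mod 31 are {1, 2, 4, 5, 7, 8, 9, 10, 14, 16, 18, 19, 20, 25, 28}.
19 is in this set.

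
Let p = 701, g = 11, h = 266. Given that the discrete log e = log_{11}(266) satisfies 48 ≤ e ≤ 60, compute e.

51

Compute 11^48 mod 701 = 16, then multiply by 11 repeatedly:
  11^48=16  11^49=176  11^50=534  11^51=266
Found 266 at exponent 51.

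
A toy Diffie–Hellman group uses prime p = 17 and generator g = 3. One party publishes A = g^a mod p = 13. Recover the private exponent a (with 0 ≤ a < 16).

Successive powers of 3 modulo 17:
  3^0=1  3^1=3  3^2=9  3^3=10  3^4=13
So 3^4 ≡ 13 (mod 17), giving a = 4.

4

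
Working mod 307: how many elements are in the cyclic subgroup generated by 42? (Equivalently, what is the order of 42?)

The order of 42 must divide p − 1 = 306 = 2 · 3^2 · 17.
Divisors: 1, 2, 3, 6, 9, 17, 18, 34, 51, 102, 153, 306.
Check each in increasing order: 42^1 ≡ 42;  42^2 ≡ 229;  42^3 ≡ 101;  42^6 ≡ 70;  42^9 ≡ 9;  42^17 ≡ 287;  42^18 ≡ 81;  42^34 ≡ 93;  42^51 ≡ 289;  42^102 ≡ 17;  42^153 ≡ 1.
Smallest exponent giving 1 is 153.

153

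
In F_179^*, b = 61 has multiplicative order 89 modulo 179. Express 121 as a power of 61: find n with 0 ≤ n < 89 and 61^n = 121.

Baby-step giant-step with m = ceil(sqrt(89)) = 10.
Baby table (61^j mod 179 for j=0..9):
  0:1  1:61  2:141  3:9  4:12  5:16  6:81  7:108
  8:144  9:13
Giant step factor: 61^(-10) ≡ 93 (mod 179).
Scan 121·93^i mod 179 for i = 0, 1, …:
  i=0: 121   i=1: 155   i=2: 95   i=3: 64
  i=4: 45   i=5: 68   i=6: 59   i=7: 117
  i=8: 141
Match at i=8, j=2: n = 8·10 + 2 = 82.

82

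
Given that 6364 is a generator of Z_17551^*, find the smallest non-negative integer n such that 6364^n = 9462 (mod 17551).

Baby-step giant-step with m = ceil(sqrt(17550)) = 133.
Baby table (6364^j mod 17551 for j=0..132):
  0:1  1:6364  2:10339  3:16248  4:9331  5:7451  6:12913  7:4550
  8:14601  9:5770  10:3588  11:181  12:11069  13:10953  14:9871  15:4015
  16:14755  17:2970  18:16204  19:10131  20:8861  21:41  22:15210  23:2675
  24:16781  25:14000  26:7124  27:2903  28:11040  29:1907  30:8407  31:6700
  32:7421  33:15054  34:10298  35:1038  36:6656  37:8221  38:16464  39:14977
  40:11698  41:12281  42:1681  43:9325  44:4369  45:3532  46:12368  47:11268
  48:13717  49:13865  50:7983  51:11218  52:11435  53:5894  54:2929  55:994
  56:7456  57:9631  58:3592  59:8086  60:17323  61:5741  62:12093  63:16268
  64:13754  65:3619  66:4404  67:15660  68:5662  69:765  70:6833  71:11385
  72:3612  73:12509  74:13491  75:14783  76:5652  77:7329  78:8749  79:6864
  80:15608  81:8203  82:7218  83:4385  84:50  85:2282  86:7971  87:5054
  88:10224  89:3979  90:13814  91:16888  92:10459  93:7684  94:3890  95:9050
  96:9369  97:3569  98:2122  99:7689  100:608  101:8092  102:2854  103:15122
  104:4275  105:2050  106:5807  107:10893  108:14153  109:15511  110:5180  111:4742
  112:7919  113:7595  114:16677  115:1531  116:2479  117:15558  118:5921  119:16798
  120:16882  121:7377  122:15854  123:11708  124:5717  125:17316  126:13846  127:9924
  128:7838  129:1090  130:4115  131:1768  132:1361
Giant step factor: 6364^(-133) ≡ 6052 (mod 17551).
Scan 9462·6052^i mod 17551 for i = 0, 1, …:
  i=0: 9462   i=1: 12662   i=2: 2758   i=3: 415
  i=4: 1787   i=5: 3508   i=6: 11257   i=7: 11933
  i=8: 13702   i=9: 13580     …   i=55: 9206
  i=56: 7838
Match at i=56, j=128: n = 56·133 + 128 = 7576.

7576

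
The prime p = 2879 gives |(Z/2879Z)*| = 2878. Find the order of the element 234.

2878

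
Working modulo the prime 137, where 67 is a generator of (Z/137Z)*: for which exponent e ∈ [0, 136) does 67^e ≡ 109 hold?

Baby-step giant-step with m = ceil(sqrt(136)) = 12.
Baby table (67^j mod 137 for j=0..11):
  0:1  1:67  2:105  3:48  4:65  5:108  6:112  7:106
  8:115  9:33  10:19  11:40
Giant step factor: 67^(-12) ≡ 121 (mod 137).
Scan 109·121^i mod 137 for i = 0, 1, …:
  i=0: 109   i=1: 37   i=2: 93   i=3: 19
Match at i=3, j=10: e = 3·12 + 10 = 46.

46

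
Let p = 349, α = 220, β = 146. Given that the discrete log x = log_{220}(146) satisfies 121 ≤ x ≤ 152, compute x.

Compute 220^121 mod 349 = 71, then multiply by 220 repeatedly:
  220^121=71  220^122=264  220^123=146
Found 146 at exponent 123.

123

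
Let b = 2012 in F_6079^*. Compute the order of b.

The order of 2012 must divide p − 1 = 6078 = 2 · 3 · 1013.
Divisors: 1, 2, 3, 6, 1013, 2026, 3039, 6078.
Check each in increasing order: 2012^1 ≡ 2012;  2012^2 ≡ 5609;  2012^3 ≡ 2684;  2012^6 ≡ 241;  2012^1013 ≡ 4526;  2012^2026 ≡ 4525;  2012^3039 ≡ 6078;  2012^6078 ≡ 1.
Smallest exponent giving 1 is 6078.

6078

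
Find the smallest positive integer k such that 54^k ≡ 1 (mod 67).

33

The order of 54 must divide p − 1 = 66 = 2 · 3 · 11.
Divisors: 1, 2, 3, 6, 11, 22, 33, 66.
Check each in increasing order: 54^1 ≡ 54;  54^2 ≡ 35;  54^3 ≡ 14;  54^6 ≡ 62;  54^11 ≡ 29;  54^22 ≡ 37;  54^33 ≡ 1.
Smallest exponent giving 1 is 33.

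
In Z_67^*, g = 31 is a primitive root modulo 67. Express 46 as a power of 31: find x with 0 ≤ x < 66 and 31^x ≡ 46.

61

Baby-step giant-step with m = ceil(sqrt(66)) = 9.
Baby table (31^j mod 67 for j=0..8):
  0:1  1:31  2:23  3:43  4:60  5:51  6:40  7:34
  8:49
Giant step factor: 31^(-9) ≡ 3 (mod 67).
Scan 46·3^i mod 67 for i = 0, 1, …:
  i=0: 46   i=1: 4   i=2: 12   i=3: 36
  i=4: 41   i=5: 56   i=6: 34
Match at i=6, j=7: x = 6·9 + 7 = 61.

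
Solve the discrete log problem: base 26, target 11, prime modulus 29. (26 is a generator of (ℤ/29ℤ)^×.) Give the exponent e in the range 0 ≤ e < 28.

19

Successive powers of 26 modulo 29:
  26^0=1  26^1=26  26^2=9  26^3=2  26^4=23  26^5=18
  26^6=4  26^7=17  26^8=7  26^9=8  26^10=5  26^11=14
  26^12=16  26^13=10  26^14=28  26^15=3  26^16=20  26^17=27
  26^18=6  26^19=11
So 26^19 ≡ 11 (mod 29), giving e = 19.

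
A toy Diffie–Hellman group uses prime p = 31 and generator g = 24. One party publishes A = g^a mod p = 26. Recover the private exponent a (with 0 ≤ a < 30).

5

Successive powers of 24 modulo 31:
  24^0=1  24^1=24  24^2=18  24^3=29  24^4=14  24^5=26
So 24^5 ≡ 26 (mod 31), giving a = 5.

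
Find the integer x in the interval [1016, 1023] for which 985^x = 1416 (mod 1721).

Compute 985^1016 mod 1721 = 1317, then multiply by 985 repeatedly:
  985^1016=1317  985^1017=1332  985^1018=618  985^1019=1217  985^1020=929
  985^1021=1214  985^1022=1416
Found 1416 at exponent 1022.

1022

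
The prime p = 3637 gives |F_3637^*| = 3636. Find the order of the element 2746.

3636

The order of 2746 must divide p − 1 = 3636 = 2^2 · 3^2 · 101.
Divisors: 1, 2, 3, 4, 6, 9, 12, 18, 36, 101, 202, 303, 404, 606, 909, 1212, 1818, 3636.
Check each in increasing order: 2746^1 ≡ 2746;  2746^2 ≡ 1015;  2746^3 ≡ 1248;  2746^4 ≡ 954;  2746^6 ≡ 868;  2746^9 ≡ 3075;  2746^12 ≡ 565;  2746^18 ≡ 3062;  2746^36 ≡ 3295;  2746^101 ≡ 2741;  2746^202 ≡ 2676;  2746^303 ≡ 2724;  2746^404 ≡ 3360;  2746^606 ≡ 696;  2746^909 ≡ 1027;  2746^1212 ≡ 695;  2746^1818 ≡ 3636;  2746^3636 ≡ 1.
Smallest exponent giving 1 is 3636.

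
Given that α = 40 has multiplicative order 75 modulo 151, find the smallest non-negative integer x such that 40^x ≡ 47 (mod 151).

8

Successive powers of 40 modulo 151:
  40^0=1  40^1=40  40^2=90  40^3=127  40^4=97  40^5=105
  40^6=123  40^7=88  40^8=47
So 40^8 ≡ 47 (mod 151), giving x = 8.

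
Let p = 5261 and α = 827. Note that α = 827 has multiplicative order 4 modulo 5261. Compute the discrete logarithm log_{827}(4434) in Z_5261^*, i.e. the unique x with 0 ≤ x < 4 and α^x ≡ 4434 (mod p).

3

Successive powers of 827 modulo 5261:
  827^0=1  827^1=827  827^2=5260  827^3=4434
So 827^3 ≡ 4434 (mod 5261), giving x = 3.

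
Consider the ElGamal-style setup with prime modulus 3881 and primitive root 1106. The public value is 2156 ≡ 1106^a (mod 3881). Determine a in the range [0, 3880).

1350

Baby-step giant-step with m = ceil(sqrt(3880)) = 63.
Baby table (1106^j mod 3881 for j=0..62):
  0:1  1:1106  2:721  3:1821  4:3668  5:1163  6:1667  7:227
  8:2678  9:665  10:1981  11:2102  12:93  13:1952  14:1076  15:2470
  16:3477  17:3372  18:3672  19:1706  20:670  21:3630  22:1826  23:1436
  24:887  25:3010  26:3043  27:731  28:1238  29:3116  30:3849  31:3418
  32:214  33:3824  34:2935  35:1594  36:990  37:498  38:3567  39:2006
  40:2585  41:2594  42:905  43:3513  44:497  45:2461  46:1285  47:764
  48:2807  49:3623  50:1846  51:270  52:3664  53:620  54:2664  55:705
  56:3530  57:3775  58:3075  59:1194  60:1024  61:3173  62:914
Giant step factor: 1106^(-63) ≡ 1649 (mod 3881).
Scan 2156·1649^i mod 3881 for i = 0, 1, …:
  i=0: 2156   i=1: 248   i=2: 1447   i=3: 3169
  i=4: 1855   i=5: 667   i=6: 1560   i=7: 3218
  i=8: 1155   i=9: 2905     …   i=20: 2161
  i=21: 731
Match at i=21, j=27: a = 21·63 + 27 = 1350.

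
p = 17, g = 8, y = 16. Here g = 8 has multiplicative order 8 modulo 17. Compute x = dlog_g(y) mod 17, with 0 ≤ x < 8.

4

Successive powers of 8 modulo 17:
  8^0=1  8^1=8  8^2=13  8^3=2  8^4=16
So 8^4 ≡ 16 (mod 17), giving x = 4.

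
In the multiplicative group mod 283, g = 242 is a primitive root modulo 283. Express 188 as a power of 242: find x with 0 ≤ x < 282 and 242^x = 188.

11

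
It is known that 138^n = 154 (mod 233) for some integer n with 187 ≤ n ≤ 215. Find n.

187

Compute 138^187 mod 233 = 154, then multiply by 138 repeatedly:
  138^187=154
Found 154 at exponent 187.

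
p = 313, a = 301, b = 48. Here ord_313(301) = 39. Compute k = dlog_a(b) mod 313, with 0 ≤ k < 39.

36

Successive powers of 301 modulo 313:
  301^0=1  301^1=301  301^2=144  301^3=150  301^4=78  301^5=3
  301^6=277  301^7=119  301^8=137  301^9=234  301^10=9  301^11=205
  301^12=44  301^13=98  301^14=76  301^15=27  301^16=302  301^17=132
  301^18=294  301^19=228  301^20=81  301^21=280  301^22=83  301^23=256
  301^24=58  301^25=243  301^26=214  301^27=249  301^28=142  301^29=174
  301^30=103  301^31=16  301^32=121  301^33=113  301^34=209  301^35=309
  301^36=48
So 301^36 ≡ 48 (mod 313), giving k = 36.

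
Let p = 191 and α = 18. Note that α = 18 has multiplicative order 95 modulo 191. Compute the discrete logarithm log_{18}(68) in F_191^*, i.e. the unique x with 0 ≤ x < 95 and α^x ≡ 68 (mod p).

11

Baby-step giant-step with m = ceil(sqrt(95)) = 10.
Baby table (18^j mod 191 for j=0..9):
  0:1  1:18  2:133  3:102  4:117  5:5  6:90  7:92
  8:128  9:12
Giant step factor: 18^(-10) ≡ 107 (mod 191).
Scan 68·107^i mod 191 for i = 0, 1, …:
  i=0: 68   i=1: 18
Match at i=1, j=1: x = 1·10 + 1 = 11.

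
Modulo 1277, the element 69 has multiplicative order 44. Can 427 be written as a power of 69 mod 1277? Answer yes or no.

yes

427 ∈ ⟨69⟩ iff 427^44 ≡ 1 (mod 1277), since |⟨69⟩| = 44.
427^44 mod 1277 = 1.
Since 1 = 1, 427 lies in the subgroup.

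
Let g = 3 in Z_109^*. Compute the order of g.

27

The order of 3 must divide p − 1 = 108 = 2^2 · 3^3.
Divisors: 1, 2, 3, 4, 6, 9, 12, 18, 27, 36, 54, 108.
Check each in increasing order: 3^1 ≡ 3;  3^2 ≡ 9;  3^3 ≡ 27;  3^4 ≡ 81;  3^6 ≡ 75;  3^9 ≡ 63;  3^12 ≡ 66;  3^18 ≡ 45;  3^27 ≡ 1.
Smallest exponent giving 1 is 27.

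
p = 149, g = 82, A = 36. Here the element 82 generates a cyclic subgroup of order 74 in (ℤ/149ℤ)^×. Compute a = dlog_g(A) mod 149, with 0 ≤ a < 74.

50

Baby-step giant-step with m = ceil(sqrt(74)) = 9.
Baby table (82^j mod 149 for j=0..8):
  0:1  1:82  2:19  3:68  4:63  5:100  6:5  7:112
  8:95
Giant step factor: 82^(-9) ≡ 110 (mod 149).
Scan 36·110^i mod 149 for i = 0, 1, …:
  i=0: 36   i=1: 86   i=2: 73   i=3: 133
  i=4: 28   i=5: 100
Match at i=5, j=5: a = 5·9 + 5 = 50.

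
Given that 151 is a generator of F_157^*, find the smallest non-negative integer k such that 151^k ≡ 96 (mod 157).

127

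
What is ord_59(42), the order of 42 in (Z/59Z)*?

The order of 42 must divide p − 1 = 58 = 2 · 29.
Divisors: 1, 2, 29, 58.
Check each in increasing order: 42^1 ≡ 42;  42^2 ≡ 53;  42^29 ≡ 58;  42^58 ≡ 1.
Smallest exponent giving 1 is 58.

58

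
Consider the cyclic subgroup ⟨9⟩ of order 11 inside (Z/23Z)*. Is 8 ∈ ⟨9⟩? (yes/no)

⟨9⟩ has order 11; its elements mod 23 are {1, 2, 3, 4, 6, 8, 9, 12, 13, 16, 18}.
8 is in this set.

yes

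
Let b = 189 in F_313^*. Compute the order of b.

104

The order of 189 must divide p − 1 = 312 = 2^3 · 3 · 13.
Divisors: 1, 2, 3, 4, 6, 8, 12, 13, 24, 26, 39, 52, 78, 104, 156, 312.
Check each in increasing order: 189^1 ≡ 189;  189^2 ≡ 39;  189^3 ≡ 172;  189^4 ≡ 269;  189^6 ≡ 162;  189^8 ≡ 58;  189^12 ≡ 265;  189^13 ≡ 5;  189^24 ≡ 113;  189^26 ≡ 25;  189^39 ≡ 125;  189^52 ≡ 312;  189^78 ≡ 288;  189^104 ≡ 1.
Smallest exponent giving 1 is 104.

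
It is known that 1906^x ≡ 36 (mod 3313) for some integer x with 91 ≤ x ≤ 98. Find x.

92

Compute 1906^91 mod 3313 = 1328, then multiply by 1906 repeatedly:
  1906^91=1328  1906^92=36
Found 36 at exponent 92.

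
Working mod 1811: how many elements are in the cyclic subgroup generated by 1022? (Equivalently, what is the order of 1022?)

The order of 1022 must divide p − 1 = 1810 = 2 · 5 · 181.
Divisors: 1, 2, 5, 10, 181, 362, 905, 1810.
Check each in increasing order: 1022^1 ≡ 1022;  1022^2 ≡ 1348;  1022^5 ≡ 1204;  1022^10 ≡ 816;  1022^181 ≡ 956;  1022^362 ≡ 1192;  1022^905 ≡ 1.
Smallest exponent giving 1 is 905.

905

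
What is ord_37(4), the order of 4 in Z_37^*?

18

The order of 4 must divide p − 1 = 36 = 2^2 · 3^2.
Divisors: 1, 2, 3, 4, 6, 9, 12, 18, 36.
Check each in increasing order: 4^1 ≡ 4;  4^2 ≡ 16;  4^3 ≡ 27;  4^4 ≡ 34;  4^6 ≡ 26;  4^9 ≡ 36;  4^12 ≡ 10;  4^18 ≡ 1.
Smallest exponent giving 1 is 18.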